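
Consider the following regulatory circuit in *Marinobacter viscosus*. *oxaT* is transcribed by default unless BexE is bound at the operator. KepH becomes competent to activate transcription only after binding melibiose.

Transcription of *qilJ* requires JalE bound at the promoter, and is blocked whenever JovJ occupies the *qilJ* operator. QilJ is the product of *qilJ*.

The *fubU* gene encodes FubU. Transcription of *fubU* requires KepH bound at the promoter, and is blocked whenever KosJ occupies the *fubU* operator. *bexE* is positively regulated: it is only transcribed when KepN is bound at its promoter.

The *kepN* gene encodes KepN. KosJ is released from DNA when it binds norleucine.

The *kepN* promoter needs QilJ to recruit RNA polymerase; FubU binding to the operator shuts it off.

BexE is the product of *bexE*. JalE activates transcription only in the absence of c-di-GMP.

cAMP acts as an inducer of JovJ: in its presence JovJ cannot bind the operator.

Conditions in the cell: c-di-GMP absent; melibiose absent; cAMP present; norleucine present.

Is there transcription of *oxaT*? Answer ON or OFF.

cAMP is present, so JovJ is inactive.
c-di-GMP is absent, so JalE is active.
No repressor is bound and JalE is active, so *qilJ* is transcribed.
So QilJ is produced and active.
Norleucine is present, so KosJ is inactive.
Melibiose is absent, so KepH is inactive.
Required activator KepH is absent, so *fubU* is not transcribed.
So FubU is not produced.
No repressor is bound and QilJ is active, so *kepN* is transcribed.
So KepN is produced and active.
No repressor is bound and KepN is active, so *bexE* is transcribed.
So BexE is produced and active.
With repressor BexE bound, *oxaT* is not transcribed.

OFF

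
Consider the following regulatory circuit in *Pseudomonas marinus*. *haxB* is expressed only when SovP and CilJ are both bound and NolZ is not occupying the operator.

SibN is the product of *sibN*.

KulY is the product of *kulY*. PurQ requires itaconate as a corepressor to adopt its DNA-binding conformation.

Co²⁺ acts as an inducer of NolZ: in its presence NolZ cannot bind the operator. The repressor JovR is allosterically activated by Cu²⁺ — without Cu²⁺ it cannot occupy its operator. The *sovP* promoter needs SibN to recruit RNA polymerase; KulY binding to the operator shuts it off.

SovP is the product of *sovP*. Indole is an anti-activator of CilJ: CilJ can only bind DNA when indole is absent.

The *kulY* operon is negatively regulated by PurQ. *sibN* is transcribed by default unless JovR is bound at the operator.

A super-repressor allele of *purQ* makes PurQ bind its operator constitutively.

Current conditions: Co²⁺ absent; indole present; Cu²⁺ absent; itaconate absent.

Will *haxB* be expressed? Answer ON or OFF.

OFF

PurQ is constitutively active in this strain.
With repressor PurQ bound, *kulY* is not transcribed.
So KulY is not produced.
Cu²⁺ is absent, so JovR is inactive.
With no repressor bound, *sibN* is transcribed.
So SibN is produced and active.
No repressor is bound and SibN is active, so *sovP* is transcribed.
So SovP is produced and active.
Co²⁺ is absent, so NolZ is active.
Indole is present, so CilJ is inactive.
With repressor NolZ bound, *haxB* is not transcribed.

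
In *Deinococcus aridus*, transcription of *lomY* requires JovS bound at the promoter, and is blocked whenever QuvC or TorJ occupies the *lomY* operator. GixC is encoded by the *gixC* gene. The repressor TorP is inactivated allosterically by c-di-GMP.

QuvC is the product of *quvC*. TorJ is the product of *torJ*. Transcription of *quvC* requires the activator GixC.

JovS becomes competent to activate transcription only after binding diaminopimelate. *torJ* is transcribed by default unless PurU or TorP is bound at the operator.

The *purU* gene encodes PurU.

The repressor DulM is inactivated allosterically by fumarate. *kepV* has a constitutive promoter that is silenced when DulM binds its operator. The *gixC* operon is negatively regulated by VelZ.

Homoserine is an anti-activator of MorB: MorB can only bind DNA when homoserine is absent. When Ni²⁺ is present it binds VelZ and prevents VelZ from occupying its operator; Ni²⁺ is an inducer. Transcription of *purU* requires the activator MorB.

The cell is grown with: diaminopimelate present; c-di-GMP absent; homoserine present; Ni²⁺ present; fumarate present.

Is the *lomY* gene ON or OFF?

OFF

Diaminopimelate is present, so JovS is active.
Ni²⁺ is present, so VelZ is inactive.
With no repressor bound, *gixC* is transcribed.
So GixC is produced and active.
No repressor is bound and GixC is active, so *quvC* is transcribed.
So QuvC is produced and active.
Homoserine is present, so MorB is inactive.
Required activator MorB is absent, so *purU* is not transcribed.
So PurU is not produced.
c-di-GMP is absent, so TorP is active.
With repressor TorP bound, *torJ* is not transcribed.
So TorJ is not produced.
With repressor QuvC bound, *lomY* is not transcribed.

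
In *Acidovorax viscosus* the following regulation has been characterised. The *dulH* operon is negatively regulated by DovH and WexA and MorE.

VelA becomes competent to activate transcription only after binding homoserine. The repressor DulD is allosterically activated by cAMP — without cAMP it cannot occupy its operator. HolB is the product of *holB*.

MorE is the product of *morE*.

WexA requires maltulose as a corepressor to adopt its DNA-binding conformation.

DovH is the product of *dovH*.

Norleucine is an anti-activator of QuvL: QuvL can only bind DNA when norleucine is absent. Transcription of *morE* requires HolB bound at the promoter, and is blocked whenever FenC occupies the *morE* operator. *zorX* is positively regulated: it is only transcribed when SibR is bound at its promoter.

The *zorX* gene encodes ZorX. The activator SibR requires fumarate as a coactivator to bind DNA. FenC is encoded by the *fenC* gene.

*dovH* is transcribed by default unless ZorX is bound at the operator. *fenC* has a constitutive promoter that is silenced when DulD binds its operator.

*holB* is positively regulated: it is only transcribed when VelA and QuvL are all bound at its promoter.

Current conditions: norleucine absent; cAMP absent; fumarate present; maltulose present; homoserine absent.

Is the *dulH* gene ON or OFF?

OFF

Fumarate is present, so SibR is active.
No repressor is bound and SibR is active, so *zorX* is transcribed.
So ZorX is produced and active.
With repressor ZorX bound, *dovH* is not transcribed.
So DovH is not produced.
Maltulose is present, so WexA is active.
cAMP is absent, so DulD is inactive.
With no repressor bound, *fenC* is transcribed.
So FenC is produced and active.
Homoserine is absent, so VelA is inactive.
Norleucine is absent, so QuvL is active.
Required activator VelA is absent, so *holB* is not transcribed.
So HolB is not produced.
With repressor FenC bound, *morE* is not transcribed.
So MorE is not produced.
With repressor WexA bound, *dulH* is not transcribed.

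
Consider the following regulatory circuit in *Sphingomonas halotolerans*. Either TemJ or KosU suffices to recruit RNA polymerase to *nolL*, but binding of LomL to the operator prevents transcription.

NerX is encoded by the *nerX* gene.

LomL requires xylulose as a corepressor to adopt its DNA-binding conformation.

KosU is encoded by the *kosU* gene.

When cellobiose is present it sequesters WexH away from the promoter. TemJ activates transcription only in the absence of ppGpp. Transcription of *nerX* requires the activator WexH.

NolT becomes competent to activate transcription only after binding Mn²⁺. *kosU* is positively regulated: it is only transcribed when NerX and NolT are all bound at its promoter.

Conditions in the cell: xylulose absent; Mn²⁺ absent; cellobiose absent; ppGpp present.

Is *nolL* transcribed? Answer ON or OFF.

OFF

Xylulose is absent, so LomL is inactive.
ppGpp is present, so TemJ is inactive.
Cellobiose is absent, so WexH is active.
No repressor is bound and WexH is active, so *nerX* is transcribed.
So NerX is produced and active.
Mn²⁺ is absent, so NolT is inactive.
Required activator NolT is absent, so *kosU* is not transcribed.
So KosU is not produced.
No activator is available at the *nolL* promoter, so *nolL* is not transcribed.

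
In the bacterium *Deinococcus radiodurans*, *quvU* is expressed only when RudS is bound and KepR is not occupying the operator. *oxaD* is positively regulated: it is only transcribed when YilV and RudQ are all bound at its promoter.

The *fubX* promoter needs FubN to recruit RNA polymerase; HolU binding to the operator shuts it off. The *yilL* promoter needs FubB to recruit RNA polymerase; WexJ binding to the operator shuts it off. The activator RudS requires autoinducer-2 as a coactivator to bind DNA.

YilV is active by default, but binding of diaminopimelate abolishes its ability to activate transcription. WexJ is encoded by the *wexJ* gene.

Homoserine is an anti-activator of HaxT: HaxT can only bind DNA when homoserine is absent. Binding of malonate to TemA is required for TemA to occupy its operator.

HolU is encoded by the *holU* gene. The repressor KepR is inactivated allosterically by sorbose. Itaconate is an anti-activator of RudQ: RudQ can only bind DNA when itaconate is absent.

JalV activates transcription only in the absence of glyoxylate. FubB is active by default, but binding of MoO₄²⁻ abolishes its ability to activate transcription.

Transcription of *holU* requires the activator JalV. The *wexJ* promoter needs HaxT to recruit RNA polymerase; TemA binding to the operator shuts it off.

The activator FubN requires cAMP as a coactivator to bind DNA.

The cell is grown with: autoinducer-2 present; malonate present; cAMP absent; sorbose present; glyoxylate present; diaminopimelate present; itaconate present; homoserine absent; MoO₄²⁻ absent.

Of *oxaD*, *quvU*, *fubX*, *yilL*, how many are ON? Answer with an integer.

2

Diaminopimelate is present, so YilV is inactive.
Itaconate is present, so RudQ is inactive.
Required activator YilV is absent, so *oxaD* is not transcribed.
→ *oxaD* is OFF.
Autoinducer-2 is present, so RudS is active.
Sorbose is present, so KepR is inactive.
No repressor is bound and RudS is active, so *quvU* is transcribed.
→ *quvU* is ON.
Glyoxylate is present, so JalV is inactive.
Required activator JalV is absent, so *holU* is not transcribed.
So HolU is not produced.
cAMP is absent, so FubN is inactive.
Required activator FubN is absent, so *fubX* is not transcribed.
→ *fubX* is OFF.
Malonate is present, so TemA is active.
Homoserine is absent, so HaxT is active.
With repressor TemA bound, *wexJ* is not transcribed.
So WexJ is not produced.
MoO₄²⁻ is absent, so FubB is active.
No repressor is bound and FubB is active, so *yilL* is transcribed.
→ *yilL* is ON.
2 of the 4 genes are transcribed.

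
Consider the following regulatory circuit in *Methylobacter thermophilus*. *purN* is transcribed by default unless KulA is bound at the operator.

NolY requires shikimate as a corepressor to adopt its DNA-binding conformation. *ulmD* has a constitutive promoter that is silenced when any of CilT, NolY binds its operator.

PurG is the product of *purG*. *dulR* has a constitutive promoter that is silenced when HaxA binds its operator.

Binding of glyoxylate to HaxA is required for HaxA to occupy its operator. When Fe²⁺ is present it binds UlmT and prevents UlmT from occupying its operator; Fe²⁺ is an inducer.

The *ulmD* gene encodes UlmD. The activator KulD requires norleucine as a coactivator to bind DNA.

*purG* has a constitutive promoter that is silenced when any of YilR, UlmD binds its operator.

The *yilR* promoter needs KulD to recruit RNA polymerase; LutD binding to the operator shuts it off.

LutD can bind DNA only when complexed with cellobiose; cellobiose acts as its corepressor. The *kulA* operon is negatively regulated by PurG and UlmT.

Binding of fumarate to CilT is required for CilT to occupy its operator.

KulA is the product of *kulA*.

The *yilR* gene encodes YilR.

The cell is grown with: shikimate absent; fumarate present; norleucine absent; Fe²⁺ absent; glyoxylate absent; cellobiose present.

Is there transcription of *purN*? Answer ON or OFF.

Norleucine is absent, so KulD is inactive.
Cellobiose is present, so LutD is active.
With repressor LutD bound, *yilR* is not transcribed.
So YilR is not produced.
Fumarate is present, so CilT is active.
Shikimate is absent, so NolY is inactive.
With repressor CilT bound, *ulmD* is not transcribed.
So UlmD is not produced.
With no repressor bound, *purG* is transcribed.
So PurG is produced and active.
Fe²⁺ is absent, so UlmT is active.
With repressor PurG bound, *kulA* is not transcribed.
So KulA is not produced.
With no repressor bound, *purN* is transcribed.

ON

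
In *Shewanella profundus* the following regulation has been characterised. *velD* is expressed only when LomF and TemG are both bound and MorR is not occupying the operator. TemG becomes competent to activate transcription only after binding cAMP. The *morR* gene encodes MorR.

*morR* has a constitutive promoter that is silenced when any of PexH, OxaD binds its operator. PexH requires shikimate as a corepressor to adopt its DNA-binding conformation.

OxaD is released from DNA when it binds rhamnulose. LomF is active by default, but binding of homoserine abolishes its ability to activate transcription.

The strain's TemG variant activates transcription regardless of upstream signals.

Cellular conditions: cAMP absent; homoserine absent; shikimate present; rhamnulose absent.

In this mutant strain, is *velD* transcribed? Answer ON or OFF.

Homoserine is absent, so LomF is active.
Shikimate is present, so PexH is active.
Rhamnulose is absent, so OxaD is active.
With repressor PexH bound, *morR* is not transcribed.
So MorR is not produced.
TemG is constitutively active in this strain.
No repressor is bound and LomF and TemG are active, so *velD* is transcribed.

ON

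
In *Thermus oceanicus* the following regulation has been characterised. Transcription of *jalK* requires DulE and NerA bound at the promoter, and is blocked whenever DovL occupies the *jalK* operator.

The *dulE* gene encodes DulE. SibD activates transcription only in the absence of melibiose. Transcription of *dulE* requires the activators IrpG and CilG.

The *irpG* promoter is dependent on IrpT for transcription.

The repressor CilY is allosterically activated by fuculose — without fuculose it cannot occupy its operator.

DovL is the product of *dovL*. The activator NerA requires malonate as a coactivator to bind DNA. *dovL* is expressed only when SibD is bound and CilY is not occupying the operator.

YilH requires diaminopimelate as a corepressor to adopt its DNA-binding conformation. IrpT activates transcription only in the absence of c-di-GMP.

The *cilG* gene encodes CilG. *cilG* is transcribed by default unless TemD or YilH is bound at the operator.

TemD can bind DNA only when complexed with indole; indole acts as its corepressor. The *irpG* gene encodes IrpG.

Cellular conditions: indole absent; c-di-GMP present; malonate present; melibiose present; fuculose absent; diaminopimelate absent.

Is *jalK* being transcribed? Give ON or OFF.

c-di-GMP is present, so IrpT is inactive.
Required activator IrpT is absent, so *irpG* is not transcribed.
So IrpG is not produced.
Indole is absent, so TemD is inactive.
Diaminopimelate is absent, so YilH is inactive.
With no repressor bound, *cilG* is transcribed.
So CilG is produced and active.
Required activator IrpG is absent, so *dulE* is not transcribed.
So DulE is not produced.
Fuculose is absent, so CilY is inactive.
Melibiose is present, so SibD is inactive.
Required activator SibD is absent, so *dovL* is not transcribed.
So DovL is not produced.
Malonate is present, so NerA is active.
Required activator DulE is absent, so *jalK* is not transcribed.

OFF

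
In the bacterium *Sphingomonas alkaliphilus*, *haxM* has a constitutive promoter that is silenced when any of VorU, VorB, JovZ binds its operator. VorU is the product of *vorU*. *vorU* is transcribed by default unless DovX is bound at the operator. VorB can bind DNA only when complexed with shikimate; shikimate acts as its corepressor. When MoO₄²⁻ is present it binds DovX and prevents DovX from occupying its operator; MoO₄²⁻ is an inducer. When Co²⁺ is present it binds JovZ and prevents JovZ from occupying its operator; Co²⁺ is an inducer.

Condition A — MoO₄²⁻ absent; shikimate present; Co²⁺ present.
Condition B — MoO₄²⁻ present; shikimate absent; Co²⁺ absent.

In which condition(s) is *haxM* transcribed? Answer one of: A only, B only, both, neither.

neither

Condition A:
MoO₄²⁻ is absent, so DovX is active.
With repressor DovX bound, *vorU* is not transcribed.
So VorU is not produced.
Shikimate is present, so VorB is active.
Co²⁺ is present, so JovZ is inactive.
With repressor VorB bound, *haxM* is not transcribed.
→ *haxM* is OFF in A.
Condition B:
MoO₄²⁻ is present, so DovX is inactive.
With no repressor bound, *vorU* is transcribed.
So VorU is produced and active.
Shikimate is absent, so VorB is inactive.
Co²⁺ is absent, so JovZ is active.
With repressor VorU bound, *haxM* is not transcribed.
→ *haxM* is OFF in B.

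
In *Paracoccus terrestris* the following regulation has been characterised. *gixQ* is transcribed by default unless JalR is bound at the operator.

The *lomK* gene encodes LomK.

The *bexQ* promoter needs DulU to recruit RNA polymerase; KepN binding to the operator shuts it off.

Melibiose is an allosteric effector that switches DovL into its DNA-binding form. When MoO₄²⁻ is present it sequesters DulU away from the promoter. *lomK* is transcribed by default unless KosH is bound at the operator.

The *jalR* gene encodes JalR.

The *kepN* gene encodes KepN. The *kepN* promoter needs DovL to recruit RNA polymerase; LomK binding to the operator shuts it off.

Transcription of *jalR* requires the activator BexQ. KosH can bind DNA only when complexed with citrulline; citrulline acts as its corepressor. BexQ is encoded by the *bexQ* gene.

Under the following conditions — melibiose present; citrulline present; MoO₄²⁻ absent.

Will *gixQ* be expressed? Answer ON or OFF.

Citrulline is present, so KosH is active.
With repressor KosH bound, *lomK* is not transcribed.
So LomK is not produced.
Melibiose is present, so DovL is active.
No repressor is bound and DovL is active, so *kepN* is transcribed.
So KepN is produced and active.
MoO₄²⁻ is absent, so DulU is active.
With repressor KepN bound, *bexQ* is not transcribed.
So BexQ is not produced.
Required activator BexQ is absent, so *jalR* is not transcribed.
So JalR is not produced.
With no repressor bound, *gixQ* is transcribed.

ON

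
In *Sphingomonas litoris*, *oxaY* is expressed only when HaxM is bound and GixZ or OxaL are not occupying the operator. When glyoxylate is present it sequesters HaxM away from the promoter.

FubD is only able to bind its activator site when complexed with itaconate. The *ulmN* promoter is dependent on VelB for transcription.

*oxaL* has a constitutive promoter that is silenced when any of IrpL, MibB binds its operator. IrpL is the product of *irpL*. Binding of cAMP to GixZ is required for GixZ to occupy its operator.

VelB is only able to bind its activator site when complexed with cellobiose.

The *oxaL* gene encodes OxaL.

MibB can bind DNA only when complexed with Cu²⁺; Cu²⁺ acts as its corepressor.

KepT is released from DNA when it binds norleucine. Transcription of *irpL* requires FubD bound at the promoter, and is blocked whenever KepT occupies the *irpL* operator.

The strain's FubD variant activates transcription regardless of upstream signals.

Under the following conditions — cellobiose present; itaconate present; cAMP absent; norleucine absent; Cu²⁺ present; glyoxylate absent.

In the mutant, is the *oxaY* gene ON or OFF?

ON

Glyoxylate is absent, so HaxM is active.
cAMP is absent, so GixZ is inactive.
FubD is constitutively active in this strain.
Norleucine is absent, so KepT is active.
With repressor KepT bound, *irpL* is not transcribed.
So IrpL is not produced.
Cu²⁺ is present, so MibB is active.
With repressor MibB bound, *oxaL* is not transcribed.
So OxaL is not produced.
No repressor is bound and HaxM is active, so *oxaY* is transcribed.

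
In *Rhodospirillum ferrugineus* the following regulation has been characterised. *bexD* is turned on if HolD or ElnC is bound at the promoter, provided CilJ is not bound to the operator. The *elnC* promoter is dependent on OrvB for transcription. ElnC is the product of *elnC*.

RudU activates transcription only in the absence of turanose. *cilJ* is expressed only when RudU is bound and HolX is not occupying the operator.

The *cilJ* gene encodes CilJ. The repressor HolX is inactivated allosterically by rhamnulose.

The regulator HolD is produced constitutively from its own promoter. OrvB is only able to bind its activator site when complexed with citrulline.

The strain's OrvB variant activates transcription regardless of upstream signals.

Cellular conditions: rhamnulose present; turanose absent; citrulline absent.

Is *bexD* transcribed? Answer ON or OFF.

HolD is produced constitutively and is active.
OrvB is constitutively active in this strain.
No repressor is bound and OrvB is active, so *elnC* is transcribed.
So ElnC is produced and active.
Rhamnulose is present, so HolX is inactive.
Turanose is absent, so RudU is active.
No repressor is bound and RudU is active, so *cilJ* is transcribed.
So CilJ is produced and active.
With repressor CilJ bound, *bexD* is not transcribed.

OFF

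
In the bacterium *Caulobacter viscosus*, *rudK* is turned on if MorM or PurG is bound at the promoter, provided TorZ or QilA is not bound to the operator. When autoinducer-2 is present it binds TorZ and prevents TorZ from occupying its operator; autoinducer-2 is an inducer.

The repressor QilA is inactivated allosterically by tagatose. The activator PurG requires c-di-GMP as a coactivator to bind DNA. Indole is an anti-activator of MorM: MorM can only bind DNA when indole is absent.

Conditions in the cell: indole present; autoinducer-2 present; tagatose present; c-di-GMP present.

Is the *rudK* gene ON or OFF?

ON

Indole is present, so MorM is inactive.
Autoinducer-2 is present, so TorZ is inactive.
c-di-GMP is present, so PurG is active.
Tagatose is present, so QilA is inactive.
Activator PurG is present, so *rudK* is transcribed.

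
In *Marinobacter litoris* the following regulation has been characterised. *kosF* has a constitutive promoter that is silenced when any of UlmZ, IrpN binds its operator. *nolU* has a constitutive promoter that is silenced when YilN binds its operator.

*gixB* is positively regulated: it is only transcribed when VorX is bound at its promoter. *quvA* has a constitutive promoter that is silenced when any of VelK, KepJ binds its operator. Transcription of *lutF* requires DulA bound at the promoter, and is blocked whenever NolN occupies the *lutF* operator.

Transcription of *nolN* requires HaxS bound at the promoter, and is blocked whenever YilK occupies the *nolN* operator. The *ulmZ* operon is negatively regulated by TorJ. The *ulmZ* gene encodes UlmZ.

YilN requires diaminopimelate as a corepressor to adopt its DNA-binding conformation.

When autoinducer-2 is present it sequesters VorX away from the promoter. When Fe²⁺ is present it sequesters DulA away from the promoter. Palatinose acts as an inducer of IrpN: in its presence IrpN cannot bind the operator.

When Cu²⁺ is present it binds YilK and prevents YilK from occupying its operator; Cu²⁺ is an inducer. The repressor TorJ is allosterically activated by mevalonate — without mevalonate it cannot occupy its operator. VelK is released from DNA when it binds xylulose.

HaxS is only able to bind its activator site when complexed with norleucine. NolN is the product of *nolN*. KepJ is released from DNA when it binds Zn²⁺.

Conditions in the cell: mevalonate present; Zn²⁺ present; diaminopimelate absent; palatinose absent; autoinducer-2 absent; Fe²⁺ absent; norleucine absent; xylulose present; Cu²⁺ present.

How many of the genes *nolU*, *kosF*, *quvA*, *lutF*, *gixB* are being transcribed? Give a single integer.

Diaminopimelate is absent, so YilN is inactive.
With no repressor bound, *nolU* is transcribed.
→ *nolU* is ON.
Mevalonate is present, so TorJ is active.
With repressor TorJ bound, *ulmZ* is not transcribed.
So UlmZ is not produced.
Palatinose is absent, so IrpN is active.
With repressor IrpN bound, *kosF* is not transcribed.
→ *kosF* is OFF.
Xylulose is present, so VelK is inactive.
Zn²⁺ is present, so KepJ is inactive.
With no repressor bound, *quvA* is transcribed.
→ *quvA* is ON.
Cu²⁺ is present, so YilK is inactive.
Norleucine is absent, so HaxS is inactive.
Required activator HaxS is absent, so *nolN* is not transcribed.
So NolN is not produced.
Fe²⁺ is absent, so DulA is active.
No repressor is bound and DulA is active, so *lutF* is transcribed.
→ *lutF* is ON.
Autoinducer-2 is absent, so VorX is active.
No repressor is bound and VorX is active, so *gixB* is transcribed.
→ *gixB* is ON.
4 of the 5 genes are transcribed.

4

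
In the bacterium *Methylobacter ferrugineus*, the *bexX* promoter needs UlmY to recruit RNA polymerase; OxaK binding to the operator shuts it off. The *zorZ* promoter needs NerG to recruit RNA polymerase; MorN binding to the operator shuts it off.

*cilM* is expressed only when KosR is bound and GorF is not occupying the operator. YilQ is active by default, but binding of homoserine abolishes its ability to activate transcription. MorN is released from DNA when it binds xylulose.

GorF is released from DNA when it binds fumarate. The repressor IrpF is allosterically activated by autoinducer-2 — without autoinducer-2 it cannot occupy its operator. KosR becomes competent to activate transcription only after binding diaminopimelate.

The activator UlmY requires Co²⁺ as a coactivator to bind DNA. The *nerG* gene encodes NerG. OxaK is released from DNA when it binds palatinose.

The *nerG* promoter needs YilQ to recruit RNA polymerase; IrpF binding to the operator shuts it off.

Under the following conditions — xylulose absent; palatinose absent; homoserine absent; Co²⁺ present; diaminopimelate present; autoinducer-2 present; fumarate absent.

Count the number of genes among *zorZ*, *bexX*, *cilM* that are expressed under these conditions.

Xylulose is absent, so MorN is active.
Homoserine is absent, so YilQ is active.
Autoinducer-2 is present, so IrpF is active.
With repressor IrpF bound, *nerG* is not transcribed.
So NerG is not produced.
With repressor MorN bound, *zorZ* is not transcribed.
→ *zorZ* is OFF.
Co²⁺ is present, so UlmY is active.
Palatinose is absent, so OxaK is active.
With repressor OxaK bound, *bexX* is not transcribed.
→ *bexX* is OFF.
Fumarate is absent, so GorF is active.
Diaminopimelate is present, so KosR is active.
With repressor GorF bound, *cilM* is not transcribed.
→ *cilM* is OFF.
0 of the 3 genes are transcribed.

0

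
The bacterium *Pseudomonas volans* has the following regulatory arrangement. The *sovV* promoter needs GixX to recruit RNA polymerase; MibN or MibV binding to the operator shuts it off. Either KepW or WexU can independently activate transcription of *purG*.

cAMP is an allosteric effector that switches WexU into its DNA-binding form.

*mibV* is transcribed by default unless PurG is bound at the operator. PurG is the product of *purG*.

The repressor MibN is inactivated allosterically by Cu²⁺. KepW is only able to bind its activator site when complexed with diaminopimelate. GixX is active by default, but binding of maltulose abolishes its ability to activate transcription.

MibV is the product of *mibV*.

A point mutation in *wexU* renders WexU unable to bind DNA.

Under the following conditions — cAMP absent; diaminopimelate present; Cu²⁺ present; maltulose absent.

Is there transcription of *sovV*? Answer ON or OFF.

Cu²⁺ is present, so MibN is inactive.
Diaminopimelate is present, so KepW is active.
WexU is non-functional in this strain, so it has no effect.
Activator KepW is present, so *purG* is transcribed.
So PurG is produced and active.
With repressor PurG bound, *mibV* is not transcribed.
So MibV is not produced.
Maltulose is absent, so GixX is active.
No repressor is bound and GixX is active, so *sovV* is transcribed.

ON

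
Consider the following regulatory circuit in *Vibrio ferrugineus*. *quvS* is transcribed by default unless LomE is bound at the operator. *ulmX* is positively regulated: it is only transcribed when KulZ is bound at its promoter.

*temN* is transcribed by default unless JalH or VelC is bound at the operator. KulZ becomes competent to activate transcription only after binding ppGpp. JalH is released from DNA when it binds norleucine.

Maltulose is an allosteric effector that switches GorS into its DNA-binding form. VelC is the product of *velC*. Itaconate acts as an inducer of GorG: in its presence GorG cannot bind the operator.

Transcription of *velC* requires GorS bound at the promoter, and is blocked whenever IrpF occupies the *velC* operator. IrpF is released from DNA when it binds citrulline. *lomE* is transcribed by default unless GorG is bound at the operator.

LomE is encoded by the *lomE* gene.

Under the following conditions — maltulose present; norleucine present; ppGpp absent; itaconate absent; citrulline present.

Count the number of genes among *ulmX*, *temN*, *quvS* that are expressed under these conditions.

1

ppGpp is absent, so KulZ is inactive.
Required activator KulZ is absent, so *ulmX* is not transcribed.
→ *ulmX* is OFF.
Norleucine is present, so JalH is inactive.
Citrulline is present, so IrpF is inactive.
Maltulose is present, so GorS is active.
No repressor is bound and GorS is active, so *velC* is transcribed.
So VelC is produced and active.
With repressor VelC bound, *temN* is not transcribed.
→ *temN* is OFF.
Itaconate is absent, so GorG is active.
With repressor GorG bound, *lomE* is not transcribed.
So LomE is not produced.
With no repressor bound, *quvS* is transcribed.
→ *quvS* is ON.
1 of the 3 genes is transcribed.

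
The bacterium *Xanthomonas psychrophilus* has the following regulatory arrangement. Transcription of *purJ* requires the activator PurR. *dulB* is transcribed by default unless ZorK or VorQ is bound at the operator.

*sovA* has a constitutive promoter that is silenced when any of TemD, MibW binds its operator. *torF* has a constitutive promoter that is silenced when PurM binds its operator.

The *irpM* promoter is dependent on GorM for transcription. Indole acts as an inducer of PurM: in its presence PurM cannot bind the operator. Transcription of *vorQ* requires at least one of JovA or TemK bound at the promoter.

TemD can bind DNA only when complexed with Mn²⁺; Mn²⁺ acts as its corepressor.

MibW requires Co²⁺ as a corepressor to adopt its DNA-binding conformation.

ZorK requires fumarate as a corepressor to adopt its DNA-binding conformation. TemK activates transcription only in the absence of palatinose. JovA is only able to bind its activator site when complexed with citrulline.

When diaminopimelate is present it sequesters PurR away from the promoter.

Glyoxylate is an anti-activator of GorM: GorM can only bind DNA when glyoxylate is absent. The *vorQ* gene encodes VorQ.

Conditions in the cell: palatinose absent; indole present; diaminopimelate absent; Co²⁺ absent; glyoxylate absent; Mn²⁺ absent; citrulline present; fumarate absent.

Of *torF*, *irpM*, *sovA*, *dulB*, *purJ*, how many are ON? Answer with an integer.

4

Indole is present, so PurM is inactive.
With no repressor bound, *torF* is transcribed.
→ *torF* is ON.
Glyoxylate is absent, so GorM is active.
No repressor is bound and GorM is active, so *irpM* is transcribed.
→ *irpM* is ON.
Mn²⁺ is absent, so TemD is inactive.
Co²⁺ is absent, so MibW is inactive.
With no repressor bound, *sovA* is transcribed.
→ *sovA* is ON.
Fumarate is absent, so ZorK is inactive.
Citrulline is present, so JovA is active.
Palatinose is absent, so TemK is active.
Activator JovA is present, so *vorQ* is transcribed.
So VorQ is produced and active.
With repressor VorQ bound, *dulB* is not transcribed.
→ *dulB* is OFF.
Diaminopimelate is absent, so PurR is active.
No repressor is bound and PurR is active, so *purJ* is transcribed.
→ *purJ* is ON.
4 of the 5 genes are transcribed.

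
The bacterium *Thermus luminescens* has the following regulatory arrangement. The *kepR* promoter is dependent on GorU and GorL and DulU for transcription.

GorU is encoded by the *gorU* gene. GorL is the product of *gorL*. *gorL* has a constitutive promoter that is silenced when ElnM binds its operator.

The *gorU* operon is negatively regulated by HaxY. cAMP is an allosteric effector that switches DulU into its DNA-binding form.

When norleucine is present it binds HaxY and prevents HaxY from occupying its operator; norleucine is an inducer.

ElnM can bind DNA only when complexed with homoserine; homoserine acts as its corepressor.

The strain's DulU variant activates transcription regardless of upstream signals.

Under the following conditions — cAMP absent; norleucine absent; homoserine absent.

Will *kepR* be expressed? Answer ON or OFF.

OFF

Norleucine is absent, so HaxY is active.
With repressor HaxY bound, *gorU* is not transcribed.
So GorU is not produced.
Homoserine is absent, so ElnM is inactive.
With no repressor bound, *gorL* is transcribed.
So GorL is produced and active.
DulU is constitutively active in this strain.
Required activator GorU is absent, so *kepR* is not transcribed.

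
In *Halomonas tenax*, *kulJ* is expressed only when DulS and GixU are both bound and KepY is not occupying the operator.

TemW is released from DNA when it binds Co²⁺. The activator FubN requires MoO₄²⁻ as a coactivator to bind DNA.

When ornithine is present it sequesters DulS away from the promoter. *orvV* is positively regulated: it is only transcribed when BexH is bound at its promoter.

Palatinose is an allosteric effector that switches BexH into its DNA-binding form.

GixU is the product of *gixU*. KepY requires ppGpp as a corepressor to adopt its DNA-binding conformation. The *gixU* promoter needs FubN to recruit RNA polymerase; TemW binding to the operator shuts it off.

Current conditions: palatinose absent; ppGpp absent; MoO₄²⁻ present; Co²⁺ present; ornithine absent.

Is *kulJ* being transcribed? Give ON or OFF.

Ornithine is absent, so DulS is active.
ppGpp is absent, so KepY is inactive.
MoO₄²⁻ is present, so FubN is active.
Co²⁺ is present, so TemW is inactive.
No repressor is bound and FubN is active, so *gixU* is transcribed.
So GixU is produced and active.
No repressor is bound and DulS and GixU are active, so *kulJ* is transcribed.

ON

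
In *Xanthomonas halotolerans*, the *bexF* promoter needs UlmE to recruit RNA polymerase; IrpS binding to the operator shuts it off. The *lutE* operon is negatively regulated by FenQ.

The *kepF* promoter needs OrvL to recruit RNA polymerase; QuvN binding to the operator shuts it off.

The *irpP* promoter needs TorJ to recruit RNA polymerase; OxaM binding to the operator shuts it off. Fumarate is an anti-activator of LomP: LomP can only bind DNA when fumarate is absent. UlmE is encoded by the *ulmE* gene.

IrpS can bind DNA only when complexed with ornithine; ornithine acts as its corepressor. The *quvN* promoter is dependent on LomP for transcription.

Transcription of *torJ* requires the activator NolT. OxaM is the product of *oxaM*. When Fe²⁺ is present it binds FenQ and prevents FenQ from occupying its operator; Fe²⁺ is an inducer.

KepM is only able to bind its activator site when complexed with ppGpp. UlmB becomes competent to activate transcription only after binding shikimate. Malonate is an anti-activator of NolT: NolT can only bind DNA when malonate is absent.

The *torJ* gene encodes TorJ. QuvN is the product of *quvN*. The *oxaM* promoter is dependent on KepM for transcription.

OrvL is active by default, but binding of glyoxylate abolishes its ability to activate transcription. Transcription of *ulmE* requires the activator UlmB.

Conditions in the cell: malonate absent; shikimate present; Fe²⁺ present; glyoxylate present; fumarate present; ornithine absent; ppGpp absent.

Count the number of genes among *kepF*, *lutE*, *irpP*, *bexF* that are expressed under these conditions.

3

Glyoxylate is present, so OrvL is inactive.
Fumarate is present, so LomP is inactive.
Required activator LomP is absent, so *quvN* is not transcribed.
So QuvN is not produced.
Required activator OrvL is absent, so *kepF* is not transcribed.
→ *kepF* is OFF.
Fe²⁺ is present, so FenQ is inactive.
With no repressor bound, *lutE* is transcribed.
→ *lutE* is ON.
ppGpp is absent, so KepM is inactive.
Required activator KepM is absent, so *oxaM* is not transcribed.
So OxaM is not produced.
Malonate is absent, so NolT is active.
No repressor is bound and NolT is active, so *torJ* is transcribed.
So TorJ is produced and active.
No repressor is bound and TorJ is active, so *irpP* is transcribed.
→ *irpP* is ON.
Shikimate is present, so UlmB is active.
No repressor is bound and UlmB is active, so *ulmE* is transcribed.
So UlmE is produced and active.
Ornithine is absent, so IrpS is inactive.
No repressor is bound and UlmE is active, so *bexF* is transcribed.
→ *bexF* is ON.
3 of the 4 genes are transcribed.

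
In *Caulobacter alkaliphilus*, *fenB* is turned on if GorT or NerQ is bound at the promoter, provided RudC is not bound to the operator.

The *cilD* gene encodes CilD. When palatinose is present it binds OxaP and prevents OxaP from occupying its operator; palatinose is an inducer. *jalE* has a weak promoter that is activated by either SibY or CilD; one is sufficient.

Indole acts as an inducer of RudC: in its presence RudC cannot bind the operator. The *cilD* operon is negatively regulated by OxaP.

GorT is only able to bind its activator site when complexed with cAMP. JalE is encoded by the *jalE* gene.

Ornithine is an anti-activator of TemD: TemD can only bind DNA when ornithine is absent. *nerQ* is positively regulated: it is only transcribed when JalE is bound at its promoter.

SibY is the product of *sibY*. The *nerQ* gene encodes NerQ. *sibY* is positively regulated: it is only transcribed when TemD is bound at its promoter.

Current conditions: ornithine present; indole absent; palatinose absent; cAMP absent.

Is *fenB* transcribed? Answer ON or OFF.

cAMP is absent, so GorT is inactive.
Ornithine is present, so TemD is inactive.
Required activator TemD is absent, so *sibY* is not transcribed.
So SibY is not produced.
Palatinose is absent, so OxaP is active.
With repressor OxaP bound, *cilD* is not transcribed.
So CilD is not produced.
No activator is available at the *jalE* promoter, so *jalE* is not transcribed.
So JalE is not produced.
Required activator JalE is absent, so *nerQ* is not transcribed.
So NerQ is not produced.
Indole is absent, so RudC is active.
With repressor RudC bound, *fenB* is not transcribed.

OFF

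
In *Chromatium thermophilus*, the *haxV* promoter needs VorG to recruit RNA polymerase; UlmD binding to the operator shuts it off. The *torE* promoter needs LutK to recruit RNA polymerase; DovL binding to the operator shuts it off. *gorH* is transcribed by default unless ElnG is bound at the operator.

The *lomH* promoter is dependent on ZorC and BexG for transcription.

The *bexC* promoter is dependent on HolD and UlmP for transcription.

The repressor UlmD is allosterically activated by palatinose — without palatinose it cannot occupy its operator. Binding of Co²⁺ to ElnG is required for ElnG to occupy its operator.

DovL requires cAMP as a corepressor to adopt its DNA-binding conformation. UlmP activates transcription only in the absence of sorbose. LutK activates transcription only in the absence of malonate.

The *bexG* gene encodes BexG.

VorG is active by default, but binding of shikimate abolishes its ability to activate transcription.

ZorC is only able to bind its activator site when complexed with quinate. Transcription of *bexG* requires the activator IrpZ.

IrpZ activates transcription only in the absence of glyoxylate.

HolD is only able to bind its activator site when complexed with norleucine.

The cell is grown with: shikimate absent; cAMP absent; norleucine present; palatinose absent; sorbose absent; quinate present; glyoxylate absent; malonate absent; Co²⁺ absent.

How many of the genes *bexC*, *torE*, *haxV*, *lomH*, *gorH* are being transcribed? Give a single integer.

Norleucine is present, so HolD is active.
Sorbose is absent, so UlmP is active.
No repressor is bound and HolD and UlmP are active, so *bexC* is transcribed.
→ *bexC* is ON.
Malonate is absent, so LutK is active.
cAMP is absent, so DovL is inactive.
No repressor is bound and LutK is active, so *torE* is transcribed.
→ *torE* is ON.
Shikimate is absent, so VorG is active.
Palatinose is absent, so UlmD is inactive.
No repressor is bound and VorG is active, so *haxV* is transcribed.
→ *haxV* is ON.
Quinate is present, so ZorC is active.
Glyoxylate is absent, so IrpZ is active.
No repressor is bound and IrpZ is active, so *bexG* is transcribed.
So BexG is produced and active.
No repressor is bound and ZorC and BexG are active, so *lomH* is transcribed.
→ *lomH* is ON.
Co²⁺ is absent, so ElnG is inactive.
With no repressor bound, *gorH* is transcribed.
→ *gorH* is ON.
5 of the 5 genes are transcribed.

5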